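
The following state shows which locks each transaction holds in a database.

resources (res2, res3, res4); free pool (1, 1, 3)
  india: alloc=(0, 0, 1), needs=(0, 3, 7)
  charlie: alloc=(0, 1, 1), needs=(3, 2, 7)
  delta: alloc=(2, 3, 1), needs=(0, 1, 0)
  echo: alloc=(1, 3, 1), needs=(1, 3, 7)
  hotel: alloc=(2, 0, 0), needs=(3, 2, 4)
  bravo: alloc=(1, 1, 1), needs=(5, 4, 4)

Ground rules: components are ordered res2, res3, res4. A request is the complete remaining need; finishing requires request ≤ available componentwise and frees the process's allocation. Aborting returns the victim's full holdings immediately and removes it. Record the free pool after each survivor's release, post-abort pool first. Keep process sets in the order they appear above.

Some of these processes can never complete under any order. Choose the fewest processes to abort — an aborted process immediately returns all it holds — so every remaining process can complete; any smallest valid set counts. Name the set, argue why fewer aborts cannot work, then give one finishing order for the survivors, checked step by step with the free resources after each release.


The answer: abort charlie and echo.
Key observation: aborting charlie and echo returns (1, 4, 2), and india — hopeless before — runs at step 4 with the returned capacity in the pool.
Minimality, checking each single-abort alternative: india alone leaves charlie blocked (short on res4); charlie alone leaves india blocked (short on res4); delta alone leaves india blocked (short on res4); echo alone leaves india blocked (short on res4); hotel alone leaves india blocked (short on res4); bravo alone leaves india blocked (short on res4).
Survivors finish in the order: delta, hotel, bravo, india. Walking it through (pool after the aborts first):
  pool = (2, 5, 5)
  delta needs (0, 1, 0) <= (2, 5, 5) -> finishes; pool += (2, 3, 1) = (4, 8, 6)
  hotel needs (3, 2, 4) <= (4, 8, 6) -> finishes; pool += (2, 0, 0) = (6, 8, 6)
  bravo needs (5, 4, 4) <= (6, 8, 6) -> finishes; pool += (1, 1, 1) = (7, 9, 7)
  india needs (0, 3, 7) <= (7, 9, 7) -> finishes; pool += (0, 0, 1) = (7, 9, 8)


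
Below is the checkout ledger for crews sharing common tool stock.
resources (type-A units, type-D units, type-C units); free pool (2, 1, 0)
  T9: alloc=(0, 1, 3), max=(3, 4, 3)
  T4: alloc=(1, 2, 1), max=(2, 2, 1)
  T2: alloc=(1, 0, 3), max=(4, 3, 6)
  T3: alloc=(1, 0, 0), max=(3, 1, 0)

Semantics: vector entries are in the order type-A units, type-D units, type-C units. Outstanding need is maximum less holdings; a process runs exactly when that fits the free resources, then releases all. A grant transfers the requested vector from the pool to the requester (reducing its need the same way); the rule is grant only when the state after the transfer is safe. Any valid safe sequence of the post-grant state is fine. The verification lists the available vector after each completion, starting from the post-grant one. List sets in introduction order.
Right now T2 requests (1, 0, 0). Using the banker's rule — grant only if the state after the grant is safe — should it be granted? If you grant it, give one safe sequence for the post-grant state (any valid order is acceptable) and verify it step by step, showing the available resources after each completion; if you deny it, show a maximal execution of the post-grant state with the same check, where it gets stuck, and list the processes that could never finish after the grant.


GRANT: granting preserves safety; a valid post-grant sequence is T4, T3, T9, T2.
Key observation: with (1, 1, 0) left after the transfer, T4 can run at once — the state stays safe.
Step-by-step check of the post-grant state:
  pool = (1, 1, 0)
  run T4 (needs (1, 0, 0), free (1, 1, 0)); after release of (1, 2, 1) the pool is (2, 3, 1)
  run T3 (needs (2, 1, 0), free (2, 3, 1)); after release of (1, 0, 0) the pool is (3, 3, 1)
  run T9 (needs (3, 3, 0), free (3, 3, 1)); after release of (0, 1, 3) the pool is (3, 4, 4)
  run T2 (needs (2, 3, 3), free (3, 4, 4)); after release of (2, 0, 3) the pool is (5, 4, 7)


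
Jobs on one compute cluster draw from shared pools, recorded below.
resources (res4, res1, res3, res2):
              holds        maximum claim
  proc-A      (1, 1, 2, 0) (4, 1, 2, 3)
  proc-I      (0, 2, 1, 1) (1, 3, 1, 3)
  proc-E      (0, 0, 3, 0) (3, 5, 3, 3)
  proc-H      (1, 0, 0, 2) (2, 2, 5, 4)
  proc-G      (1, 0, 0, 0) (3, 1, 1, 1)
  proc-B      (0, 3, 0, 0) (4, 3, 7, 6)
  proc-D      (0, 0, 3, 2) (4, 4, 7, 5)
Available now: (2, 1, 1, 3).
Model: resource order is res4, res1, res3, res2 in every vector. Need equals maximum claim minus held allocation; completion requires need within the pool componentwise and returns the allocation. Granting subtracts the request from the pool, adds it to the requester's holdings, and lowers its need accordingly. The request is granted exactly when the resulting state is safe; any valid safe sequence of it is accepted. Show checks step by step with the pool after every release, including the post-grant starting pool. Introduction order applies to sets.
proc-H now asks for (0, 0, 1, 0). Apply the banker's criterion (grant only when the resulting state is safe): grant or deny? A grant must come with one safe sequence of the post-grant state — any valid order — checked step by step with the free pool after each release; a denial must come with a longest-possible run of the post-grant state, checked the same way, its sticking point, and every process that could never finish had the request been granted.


DENY — the pretend-granted state is unsafe.
Key observation: after proc-I, proc-G, proc-A the pool peaks at (4, 4, 3, 4), and each blocked process is short somewhere: proc-E on res1; proc-H on res3; proc-B on res3, res2; proc-D on res3.
Pretend the grant happened; the run proc-I, proc-G, proc-A goes as far as possible. Check, step by step:
  pool = (2, 1, 0, 3)
  proc-I: need (1, 1, 0, 2) fits (2, 1, 0, 3); releases (0, 2, 1, 1), pool now (2, 3, 1, 4)
  proc-G: need (2, 1, 1, 1) fits (2, 3, 1, 4); releases (1, 0, 0, 0), pool now (3, 3, 1, 4)
  proc-A: need (3, 0, 0, 3) fits (3, 3, 1, 4); releases (1, 1, 2, 0), pool now (4, 4, 3, 4)
  proc-E cannot run: need (3, 5, 0, 3) vs free (4, 4, 3, 4) (insufficient res1)
  proc-H cannot run: need (1, 2, 4, 2) vs free (4, 4, 3, 4) (insufficient res3)
  proc-B cannot run: need (4, 0, 7, 6) vs free (4, 4, 3, 4) (insufficient res3 and res2)
  proc-D cannot run: need (4, 4, 4, 3) vs free (4, 4, 3, 4) (insufficient res3)
Processes that could never finish after the grant: proc-E, proc-H, proc-B and proc-D.


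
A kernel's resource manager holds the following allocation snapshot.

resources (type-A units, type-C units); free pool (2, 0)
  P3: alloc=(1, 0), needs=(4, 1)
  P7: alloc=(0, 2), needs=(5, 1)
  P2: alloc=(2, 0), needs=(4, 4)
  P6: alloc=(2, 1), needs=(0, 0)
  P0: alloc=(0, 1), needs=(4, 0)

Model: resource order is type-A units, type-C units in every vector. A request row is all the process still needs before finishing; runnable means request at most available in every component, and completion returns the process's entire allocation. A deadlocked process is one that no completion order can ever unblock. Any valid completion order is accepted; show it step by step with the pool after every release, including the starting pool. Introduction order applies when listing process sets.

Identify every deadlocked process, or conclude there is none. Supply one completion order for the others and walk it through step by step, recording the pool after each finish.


The deadlocked set is empty.
Key observation: P6 leads a chain of completions in which each release enables another process.
One completion order for the rest: P6, P3, P0, P7, P2. Verifying each step:
  pool = (2, 0)
  P6 needs (0, 0) <= (2, 0) -> finishes; pool += (2, 1) = (4, 1)
  P3 needs (4, 1) <= (4, 1) -> finishes; pool += (1, 0) = (5, 1)
  P0 needs (4, 0) <= (5, 1) -> finishes; pool += (0, 1) = (5, 2)
  P7 needs (5, 1) <= (5, 2) -> finishes; pool += (0, 2) = (5, 4)
  P2 needs (4, 4) <= (5, 4) -> finishes; pool += (2, 0) = (7, 4)


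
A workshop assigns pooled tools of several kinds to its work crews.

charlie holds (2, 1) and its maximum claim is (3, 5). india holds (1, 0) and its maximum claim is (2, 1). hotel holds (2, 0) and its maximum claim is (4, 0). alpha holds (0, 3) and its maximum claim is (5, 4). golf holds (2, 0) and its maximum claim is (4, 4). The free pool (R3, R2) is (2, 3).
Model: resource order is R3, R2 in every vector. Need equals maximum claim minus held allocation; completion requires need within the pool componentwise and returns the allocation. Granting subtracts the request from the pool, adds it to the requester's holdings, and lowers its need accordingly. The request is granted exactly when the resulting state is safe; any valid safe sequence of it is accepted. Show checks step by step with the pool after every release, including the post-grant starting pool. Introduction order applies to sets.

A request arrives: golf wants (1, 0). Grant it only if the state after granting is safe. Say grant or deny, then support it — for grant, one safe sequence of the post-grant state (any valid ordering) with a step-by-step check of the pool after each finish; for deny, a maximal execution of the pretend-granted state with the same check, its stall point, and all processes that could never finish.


DENY — the pretend-granted state is unsafe.
Key observation: after india, hotel the pool peaks at (4, 3), and each blocked process is short somewhere: charlie on R2; alpha on R3; golf on R2.
After a pretend grant, a maximal execution: india, hotel — then nothing else fits. Step-by-step check:
  pool = (1, 3)
  india: need (1, 1) fits (1, 3); releases (1, 0), pool now (2, 3)
  hotel: need (2, 0) fits (2, 3); releases (2, 0), pool now (4, 3)
  charlie cannot run: need (1, 4) vs free (4, 3) (insufficient R2)
  alpha cannot run: need (5, 1) vs free (4, 3) (insufficient R3)
  golf cannot run: need (1, 4) vs free (4, 3) (insufficient R2)
Processes that could never finish after the grant: charlie, alpha and golf.


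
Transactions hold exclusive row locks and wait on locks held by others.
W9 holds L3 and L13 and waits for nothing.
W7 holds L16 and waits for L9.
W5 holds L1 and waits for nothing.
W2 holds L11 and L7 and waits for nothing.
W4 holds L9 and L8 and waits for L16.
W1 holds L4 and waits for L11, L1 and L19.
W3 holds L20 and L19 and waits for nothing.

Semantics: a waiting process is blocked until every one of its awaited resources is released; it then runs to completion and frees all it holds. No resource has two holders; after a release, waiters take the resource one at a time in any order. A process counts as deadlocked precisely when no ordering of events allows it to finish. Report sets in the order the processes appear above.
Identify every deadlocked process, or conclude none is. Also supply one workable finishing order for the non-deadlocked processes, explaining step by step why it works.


Deadlocked set: W7 and W4.
Key observation: the cycle W7 -> W4 -> W7 can never break — each member waits on the next; no other process is dragged down with it.
One completion order for the rest: W5, W9, W3, W2, W1.
Verifying each step:
  W5: no waits; runs immediately, freeing L1
  W9: no waits; runs immediately, freeing L3 and L13
  W3: no waits; runs immediately, freeing L20 and L19
  W2: no waits; runs immediately, freeing L11 and L7
  W1 waits on L11, L1 and L19 — all released -> runs and releases L4


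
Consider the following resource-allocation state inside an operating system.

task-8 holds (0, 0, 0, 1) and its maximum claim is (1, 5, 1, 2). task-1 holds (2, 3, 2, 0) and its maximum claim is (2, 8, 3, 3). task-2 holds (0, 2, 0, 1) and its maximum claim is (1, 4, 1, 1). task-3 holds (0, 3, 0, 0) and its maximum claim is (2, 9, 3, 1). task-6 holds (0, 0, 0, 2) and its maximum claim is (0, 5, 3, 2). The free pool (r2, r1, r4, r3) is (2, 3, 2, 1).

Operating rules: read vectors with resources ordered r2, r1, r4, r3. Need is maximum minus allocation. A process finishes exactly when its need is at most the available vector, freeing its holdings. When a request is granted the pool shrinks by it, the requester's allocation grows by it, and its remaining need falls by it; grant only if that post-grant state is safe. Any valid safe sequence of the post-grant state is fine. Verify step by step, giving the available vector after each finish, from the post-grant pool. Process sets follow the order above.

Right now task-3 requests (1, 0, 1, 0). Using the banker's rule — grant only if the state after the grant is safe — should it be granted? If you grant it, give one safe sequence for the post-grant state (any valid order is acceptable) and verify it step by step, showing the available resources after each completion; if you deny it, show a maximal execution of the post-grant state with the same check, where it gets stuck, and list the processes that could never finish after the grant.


GRANT: granting preserves safety; a valid post-grant sequence is task-2, task-8, task-1, task-6, task-3.
Key observation: after the grant the pool drops to (1, 3, 1, 1), which still lets task-2 finish first and unwind the rest.
Step-by-step check of the post-grant state:
  pool = (1, 3, 1, 1)
  task-2: need (1, 2, 1, 0) fits (1, 3, 1, 1); releases (0, 2, 0, 1), pool now (1, 5, 1, 2)
  task-8: need (1, 5, 1, 1) fits (1, 5, 1, 2); releases (0, 0, 0, 1), pool now (1, 5, 1, 3)
  task-1: need (0, 5, 1, 3) fits (1, 5, 1, 3); releases (2, 3, 2, 0), pool now (3, 8, 3, 3)
  task-6: need (0, 5, 3, 0) fits (3, 8, 3, 3); releases (0, 0, 0, 2), pool now (3, 8, 3, 5)
  task-3: need (1, 6, 2, 1) fits (3, 8, 3, 5); releases (1, 3, 1, 0), pool now (4, 11, 4, 5)


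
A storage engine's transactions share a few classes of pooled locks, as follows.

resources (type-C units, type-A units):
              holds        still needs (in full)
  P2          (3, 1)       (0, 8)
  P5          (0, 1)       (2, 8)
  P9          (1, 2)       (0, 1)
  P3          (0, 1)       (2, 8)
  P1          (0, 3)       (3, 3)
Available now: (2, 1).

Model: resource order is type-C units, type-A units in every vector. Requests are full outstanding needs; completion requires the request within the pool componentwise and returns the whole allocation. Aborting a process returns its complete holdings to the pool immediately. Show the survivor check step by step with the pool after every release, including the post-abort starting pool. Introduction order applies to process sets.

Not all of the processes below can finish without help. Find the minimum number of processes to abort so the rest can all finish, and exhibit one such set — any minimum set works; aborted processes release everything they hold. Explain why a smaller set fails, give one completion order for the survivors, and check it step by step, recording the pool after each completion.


Minimum abort set: P5 and P3.
Key observation: the deadlocked P2 becomes finishable only because P5 and P3 released (0, 2); it completes at step 3 below.
Why nothing smaller works — every single abort fails: P2 alone leaves P5 blocked (short on type-A units); P5 alone leaves P2 blocked (short on type-A units); P9 alone leaves P2 blocked (short on type-A units); P3 alone leaves P2 blocked (short on type-A units); P1 alone leaves P2 blocked (short on type-A units).
Survivors finish in the order: P9, P1, P2. Verifying each step (pool after the aborts first):
  pool = (2, 3)
  P9 needs (0, 1) <= (2, 3) -> finishes; pool += (1, 2) = (3, 5)
  P1 needs (3, 3) <= (3, 5) -> finishes; pool += (0, 3) = (3, 8)
  P2 needs (0, 8) <= (3, 8) -> finishes; pool += (3, 1) = (6, 9)


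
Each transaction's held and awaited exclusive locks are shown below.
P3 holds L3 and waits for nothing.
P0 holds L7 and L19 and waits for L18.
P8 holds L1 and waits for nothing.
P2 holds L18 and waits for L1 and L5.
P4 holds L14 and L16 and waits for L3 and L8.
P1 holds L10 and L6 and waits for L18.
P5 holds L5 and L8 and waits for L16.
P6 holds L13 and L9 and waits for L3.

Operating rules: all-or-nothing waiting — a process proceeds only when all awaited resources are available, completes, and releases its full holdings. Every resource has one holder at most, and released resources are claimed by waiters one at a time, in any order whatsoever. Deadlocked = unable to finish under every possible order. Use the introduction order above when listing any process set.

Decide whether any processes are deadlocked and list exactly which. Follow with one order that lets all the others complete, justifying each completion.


The deadlocked set is P0, P2, P4, P1 and P5.
Key observation: nobody on the ring P5 -> P4 -> P5 can start until another member finishes, which never happens; P0, P2 and P1 wait into the deadlock from upstream.
The rest can finish in the order P8, P3, P6.
Step-by-step check:
  run P8 (it waits on nothing); releases L1
  run P3 (it waits on nothing); releases L3
  run P6 (all its waits — L3 — are resolved); releases L13 and L9


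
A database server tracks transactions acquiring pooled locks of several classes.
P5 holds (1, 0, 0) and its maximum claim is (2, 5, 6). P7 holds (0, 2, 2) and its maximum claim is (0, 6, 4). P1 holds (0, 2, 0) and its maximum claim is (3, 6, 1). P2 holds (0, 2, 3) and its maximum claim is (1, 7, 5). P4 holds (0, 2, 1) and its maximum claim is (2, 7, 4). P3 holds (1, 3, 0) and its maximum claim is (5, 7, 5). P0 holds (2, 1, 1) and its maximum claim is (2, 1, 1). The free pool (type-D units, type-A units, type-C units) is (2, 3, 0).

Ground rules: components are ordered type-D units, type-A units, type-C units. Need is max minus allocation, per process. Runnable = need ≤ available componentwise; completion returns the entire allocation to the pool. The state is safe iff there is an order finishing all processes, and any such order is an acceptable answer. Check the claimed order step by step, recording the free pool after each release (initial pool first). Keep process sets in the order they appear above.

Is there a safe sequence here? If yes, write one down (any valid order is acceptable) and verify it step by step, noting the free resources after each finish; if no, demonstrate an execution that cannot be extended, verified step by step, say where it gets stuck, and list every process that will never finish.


The state is UNSAFE.
Key observation: once P0, P1 finish, the pool peaks at (4, 6, 1) — and every remaining process still needs more type-C units than that.
A maximal execution: P0, P1 — then nothing else fits. Check, step by step:
  pool = (2, 3, 0)
  P0 needs (0, 0, 0) <= (2, 3, 0) -> finishes; pool += (2, 1, 1) = (4, 4, 1)
  P1 needs (3, 4, 1) <= (4, 4, 1) -> finishes; pool += (0, 2, 0) = (4, 6, 1)
  blocked: P5 wants (1, 5, 6), pool (4, 6, 1) — not enough type-C units
  blocked: P7 wants (0, 4, 2), pool (4, 6, 1) — not enough type-C units
  blocked: P2 wants (1, 5, 2), pool (4, 6, 1) — not enough type-C units
  blocked: P4 wants (2, 5, 3), pool (4, 6, 1) — not enough type-C units
  blocked: P3 wants (4, 4, 5), pool (4, 6, 1) — not enough type-C units
Permanently blocked: P5, P7, P2, P4 and P3.


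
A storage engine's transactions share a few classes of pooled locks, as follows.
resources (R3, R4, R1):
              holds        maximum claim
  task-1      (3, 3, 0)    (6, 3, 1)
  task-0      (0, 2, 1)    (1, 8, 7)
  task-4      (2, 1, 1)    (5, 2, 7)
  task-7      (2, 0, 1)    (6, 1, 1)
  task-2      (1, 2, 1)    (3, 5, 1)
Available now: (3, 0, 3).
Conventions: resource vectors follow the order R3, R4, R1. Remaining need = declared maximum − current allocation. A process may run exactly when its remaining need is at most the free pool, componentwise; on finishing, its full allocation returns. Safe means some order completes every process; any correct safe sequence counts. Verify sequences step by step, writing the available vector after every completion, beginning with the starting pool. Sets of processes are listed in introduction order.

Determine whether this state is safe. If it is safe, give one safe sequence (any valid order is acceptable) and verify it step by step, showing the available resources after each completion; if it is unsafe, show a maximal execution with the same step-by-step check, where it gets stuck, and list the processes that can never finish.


The state is UNSAFE.
Key observation: R1 is the bottleneck — with task-1, task-2, task-7 done the pool holds (9, 5, 5), short of every remaining need.
A maximal execution: task-1, task-2, task-7 — then nothing else fits. Step-by-step check:
  pool = (3, 0, 3)
  run task-1 (needs (3, 0, 1), free (3, 0, 3)); after release of (3, 3, 0) the pool is (6, 3, 3)
  run task-2 (needs (2, 3, 0), free (6, 3, 3)); after release of (1, 2, 1) the pool is (7, 5, 4)
  run task-7 (needs (4, 1, 0), free (7, 5, 4)); after release of (2, 0, 1) the pool is (9, 5, 5)
  task-0 still needs (1, 6, 6) but only (9, 5, 5) is free — short on R4 and R1
  task-4 still needs (3, 1, 6) but only (9, 5, 5) is free — short on R1
Permanently blocked: task-0 and task-4.


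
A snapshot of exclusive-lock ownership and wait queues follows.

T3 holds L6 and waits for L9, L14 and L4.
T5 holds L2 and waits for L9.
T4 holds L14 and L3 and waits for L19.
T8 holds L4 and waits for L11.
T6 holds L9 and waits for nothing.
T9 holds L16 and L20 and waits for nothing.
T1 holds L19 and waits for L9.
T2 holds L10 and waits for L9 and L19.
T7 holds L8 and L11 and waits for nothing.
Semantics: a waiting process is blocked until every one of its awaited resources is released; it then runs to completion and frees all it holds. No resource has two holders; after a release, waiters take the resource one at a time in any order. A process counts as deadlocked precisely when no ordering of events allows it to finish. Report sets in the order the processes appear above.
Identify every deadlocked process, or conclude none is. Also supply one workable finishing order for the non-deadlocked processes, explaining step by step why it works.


Nothing here is deadlocked.
Key observation: the wait graph is acyclic; completion cascades from the unblocked processes through everyone else.
A valid finishing order for the others: T7, T9, T6, T1, T4, T8, T5, T2, T3.
Walking it through:
  T7 waits on nothing -> runs at once and releases L8 and L11
  T9 waits on nothing -> runs at once and releases L16 and L20
  T6 waits on nothing -> runs at once and releases L9
  run T1 (all its waits — L9 — are resolved); releases L19
  run T4 (all its waits — L19 — are resolved); releases L14 and L3
  run T8 (all its waits — L11 — are resolved); releases L4
  run T5 (all its waits — L9 — are resolved); releases L2
  run T2 (all its waits — L9 and L19 — are resolved); releases L10
  run T3 (all its waits — L9, L14 and L4 — are resolved); releases L6


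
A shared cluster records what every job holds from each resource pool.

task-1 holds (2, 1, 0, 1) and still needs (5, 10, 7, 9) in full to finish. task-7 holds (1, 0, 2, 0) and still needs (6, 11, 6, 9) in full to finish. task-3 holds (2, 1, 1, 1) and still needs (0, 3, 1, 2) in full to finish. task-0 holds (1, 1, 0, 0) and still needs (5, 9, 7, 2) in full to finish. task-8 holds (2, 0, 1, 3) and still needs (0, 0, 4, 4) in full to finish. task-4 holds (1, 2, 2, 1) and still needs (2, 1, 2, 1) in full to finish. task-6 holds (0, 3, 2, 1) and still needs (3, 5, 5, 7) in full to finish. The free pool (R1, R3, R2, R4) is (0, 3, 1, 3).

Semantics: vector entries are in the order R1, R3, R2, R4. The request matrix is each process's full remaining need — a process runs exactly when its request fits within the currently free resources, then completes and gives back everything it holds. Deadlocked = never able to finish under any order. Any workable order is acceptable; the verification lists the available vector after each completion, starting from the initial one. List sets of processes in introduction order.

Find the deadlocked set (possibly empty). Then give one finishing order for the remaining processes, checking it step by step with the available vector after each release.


No process is deadlocked.
Key observation: task-3 leads a chain of completions in which each release enables another process.
A valid finishing order for the others: task-3, task-4, task-8, task-6, task-0, task-1, task-7. Verifying each step:
  pool = (0, 3, 1, 3)
  task-3 needs (0, 3, 1, 2) <= (0, 3, 1, 3) -> finishes; pool += (2, 1, 1, 1) = (2, 4, 2, 4)
  task-4 needs (2, 1, 2, 1) <= (2, 4, 2, 4) -> finishes; pool += (1, 2, 2, 1) = (3, 6, 4, 5)
  task-8 needs (0, 0, 4, 4) <= (3, 6, 4, 5) -> finishes; pool += (2, 0, 1, 3) = (5, 6, 5, 8)
  task-6 needs (3, 5, 5, 7) <= (5, 6, 5, 8) -> finishes; pool += (0, 3, 2, 1) = (5, 9, 7, 9)
  task-0 needs (5, 9, 7, 2) <= (5, 9, 7, 9) -> finishes; pool += (1, 1, 0, 0) = (6, 10, 7, 9)
  task-1 needs (5, 10, 7, 9) <= (6, 10, 7, 9) -> finishes; pool += (2, 1, 0, 1) = (8, 11, 7, 10)
  task-7 needs (6, 11, 6, 9) <= (8, 11, 7, 10) -> finishes; pool += (1, 0, 2, 0) = (9, 11, 9, 10)


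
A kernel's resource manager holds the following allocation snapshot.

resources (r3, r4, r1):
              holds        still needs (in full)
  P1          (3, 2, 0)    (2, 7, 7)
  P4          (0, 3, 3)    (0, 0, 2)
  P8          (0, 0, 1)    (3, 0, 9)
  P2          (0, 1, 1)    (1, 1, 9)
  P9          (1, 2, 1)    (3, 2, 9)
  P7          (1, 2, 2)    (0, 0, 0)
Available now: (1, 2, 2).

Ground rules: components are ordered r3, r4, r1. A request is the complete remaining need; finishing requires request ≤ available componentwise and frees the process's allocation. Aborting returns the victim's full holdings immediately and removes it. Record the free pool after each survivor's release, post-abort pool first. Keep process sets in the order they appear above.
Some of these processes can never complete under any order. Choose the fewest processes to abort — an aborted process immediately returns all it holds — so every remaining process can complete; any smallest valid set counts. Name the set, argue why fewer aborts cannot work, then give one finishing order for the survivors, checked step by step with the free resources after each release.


Abort P8 and P9.
Key observation: the returned (1, 2, 2) from P8 and P9 is what brings P2 — unrunnable before, under any order — into play at step 3.
Why nothing smaller works — every single abort fails: P1 alone leaves P8 blocked (short on r1); P4 alone leaves P8 blocked (short on r1); P8 alone leaves P2 blocked (short on r1); P2 alone leaves P8 blocked (short on r1); P9 alone leaves P8 blocked (short on r1); P7 alone leaves P8 blocked (short on r1).
Survivors finish in the order: P4, P7, P2, P1. Verifying each step (pool after the aborts first):
  pool = (2, 4, 4)
  run P4 (needs (0, 0, 2), free (2, 4, 4)); after release of (0, 3, 3) the pool is (2, 7, 7)
  run P7 (needs (0, 0, 0), free (2, 7, 7)); after release of (1, 2, 2) the pool is (3, 9, 9)
  run P2 (needs (1, 1, 9), free (3, 9, 9)); after release of (0, 1, 1) the pool is (3, 10, 10)
  run P1 (needs (2, 7, 7), free (3, 10, 10)); after release of (3, 2, 0) the pool is (6, 12, 10)


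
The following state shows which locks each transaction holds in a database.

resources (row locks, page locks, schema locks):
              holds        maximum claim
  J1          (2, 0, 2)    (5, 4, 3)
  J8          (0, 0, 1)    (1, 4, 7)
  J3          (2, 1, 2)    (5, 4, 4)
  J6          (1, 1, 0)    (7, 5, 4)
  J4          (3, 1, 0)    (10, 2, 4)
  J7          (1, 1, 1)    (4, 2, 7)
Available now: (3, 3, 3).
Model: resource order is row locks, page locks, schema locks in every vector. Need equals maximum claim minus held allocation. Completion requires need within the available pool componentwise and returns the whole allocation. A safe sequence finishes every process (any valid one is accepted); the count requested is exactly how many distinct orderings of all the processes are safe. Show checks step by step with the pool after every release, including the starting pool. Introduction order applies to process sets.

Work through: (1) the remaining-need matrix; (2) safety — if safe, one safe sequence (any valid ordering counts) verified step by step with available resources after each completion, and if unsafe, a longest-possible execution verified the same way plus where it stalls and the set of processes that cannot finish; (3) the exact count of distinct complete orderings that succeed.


(1) Remaining need (order row locks, page locks, schema locks):
  J1: (3, 4, 1)
  J8: (1, 4, 6)
  J3: (3, 3, 2)
  J6: (6, 4, 4)
  J4: (7, 1, 4)
  J7: (3, 1, 6)
(2) The state is SAFE; one workable sequence: J3, J1, J7, J4, J6, J8.
Key observation: the first exact fit in this order is J3 — it needs (3, 3, 2) with (3, 3, 3) free, meeting a requested resource to the last unit.
Walking it through:
  pool = (3, 3, 3)
  J3: need (3, 3, 2) fits (3, 3, 3); releases (2, 1, 2), pool now (5, 4, 5)
  J1: need (3, 4, 1) fits (5, 4, 5); releases (2, 0, 2), pool now (7, 4, 7)
  J7: need (3, 1, 6) fits (7, 4, 7); releases (1, 1, 1), pool now (8, 5, 8)
  J4: need (7, 1, 4) fits (8, 5, 8); releases (3, 1, 0), pool now (11, 6, 8)
  J6: need (6, 4, 4) fits (11, 6, 8); releases (1, 1, 0), pool now (12, 7, 8)
  J8: need (1, 4, 6) fits (12, 7, 8); releases (0, 0, 1), pool now (12, 7, 9)
(3) Exactly 24 of the possible complete orderings are safe sequences.


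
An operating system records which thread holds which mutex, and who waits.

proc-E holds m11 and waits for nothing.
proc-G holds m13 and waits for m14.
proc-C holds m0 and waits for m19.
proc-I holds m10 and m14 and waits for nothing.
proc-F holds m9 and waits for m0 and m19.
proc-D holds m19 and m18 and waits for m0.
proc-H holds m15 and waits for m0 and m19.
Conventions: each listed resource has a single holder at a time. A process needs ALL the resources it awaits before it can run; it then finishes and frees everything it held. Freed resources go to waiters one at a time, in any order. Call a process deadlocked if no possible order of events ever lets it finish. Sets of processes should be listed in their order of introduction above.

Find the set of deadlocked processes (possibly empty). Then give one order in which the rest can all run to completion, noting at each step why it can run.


Deadlocked set: proc-C, proc-F, proc-D and proc-H.
Key observation: the waits loop around proc-C -> proc-D -> proc-C with no way out; proc-F and proc-H wait into the deadlock from upstream.
A valid finishing order for the others: proc-I, proc-E, proc-G.
Check, step by step:
  proc-I waits on nothing -> runs at once and releases m10 and m14
  proc-E waits on nothing -> runs at once and releases m11
  proc-G: everything it awaited (m14) is free; runs, freeing m13


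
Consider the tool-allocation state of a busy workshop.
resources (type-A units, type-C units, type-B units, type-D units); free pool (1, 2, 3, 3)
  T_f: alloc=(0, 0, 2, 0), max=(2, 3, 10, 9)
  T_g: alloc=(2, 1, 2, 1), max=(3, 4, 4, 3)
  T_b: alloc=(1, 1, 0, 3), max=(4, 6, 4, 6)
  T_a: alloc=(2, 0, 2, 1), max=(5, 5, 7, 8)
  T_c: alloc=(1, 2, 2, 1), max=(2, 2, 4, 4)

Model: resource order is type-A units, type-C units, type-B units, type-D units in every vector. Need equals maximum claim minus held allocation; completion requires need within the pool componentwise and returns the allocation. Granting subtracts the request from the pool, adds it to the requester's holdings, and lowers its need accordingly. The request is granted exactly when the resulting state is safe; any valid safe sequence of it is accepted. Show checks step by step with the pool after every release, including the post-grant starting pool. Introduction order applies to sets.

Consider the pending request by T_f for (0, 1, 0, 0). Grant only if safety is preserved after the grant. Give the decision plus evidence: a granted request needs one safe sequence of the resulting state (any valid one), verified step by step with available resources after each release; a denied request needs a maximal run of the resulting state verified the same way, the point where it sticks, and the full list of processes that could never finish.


DENY. Granting would leave the state unsafe.
Key observation: after T_c, T_g the pool peaks at (4, 4, 7, 5), and each blocked process is short somewhere: T_f on type-B units, type-D units; T_b on type-C units; T_a on type-C units, type-D units.
Pretend the grant happened; the run T_c, T_g goes as far as possible. Step-by-step check:
  pool = (1, 1, 3, 3)
  T_c needs (1, 0, 2, 3) <= (1, 1, 3, 3) -> finishes; pool += (1, 2, 2, 1) = (2, 3, 5, 4)
  T_g needs (1, 3, 2, 2) <= (2, 3, 5, 4) -> finishes; pool += (2, 1, 2, 1) = (4, 4, 7, 5)
  T_f still needs (2, 2, 8, 9) but only (4, 4, 7, 5) is free — short on type-B units and type-D units
  T_b still needs (3, 5, 4, 3) but only (4, 4, 7, 5) is free — short on type-C units
  T_a still needs (3, 5, 5, 7) but only (4, 4, 7, 5) is free — short on type-C units and type-D units
Had the request been granted, T_f, T_b and T_a could never finish.


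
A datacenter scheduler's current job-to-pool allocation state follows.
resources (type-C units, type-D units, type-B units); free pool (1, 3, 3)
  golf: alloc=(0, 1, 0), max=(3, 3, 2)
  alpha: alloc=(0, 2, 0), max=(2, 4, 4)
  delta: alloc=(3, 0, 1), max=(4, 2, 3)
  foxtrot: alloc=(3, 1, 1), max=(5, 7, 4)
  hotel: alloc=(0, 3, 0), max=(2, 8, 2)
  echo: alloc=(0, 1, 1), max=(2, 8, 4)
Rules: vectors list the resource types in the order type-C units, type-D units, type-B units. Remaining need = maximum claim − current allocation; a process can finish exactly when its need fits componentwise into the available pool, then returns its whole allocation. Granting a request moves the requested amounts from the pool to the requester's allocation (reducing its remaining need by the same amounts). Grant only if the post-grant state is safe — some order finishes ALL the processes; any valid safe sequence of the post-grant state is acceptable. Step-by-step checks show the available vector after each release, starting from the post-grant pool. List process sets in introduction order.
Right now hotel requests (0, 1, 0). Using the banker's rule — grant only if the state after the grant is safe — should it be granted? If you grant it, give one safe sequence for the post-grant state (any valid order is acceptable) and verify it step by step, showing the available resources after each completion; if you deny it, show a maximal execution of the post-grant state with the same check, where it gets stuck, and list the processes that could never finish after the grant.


GRANT. The post-grant state is safe; one safe sequence: delta, alpha, hotel, golf, foxtrot, echo.
Key observation: the grant leaves (1, 2, 3) free — enough for delta, whose release restarts the cascade.
Step-by-step check of the post-grant state:
  pool = (1, 2, 3)
  run delta (needs (1, 2, 2), free (1, 2, 3)); after release of (3, 0, 1) the pool is (4, 2, 4)
  run alpha (needs (2, 2, 4), free (4, 2, 4)); after release of (0, 2, 0) the pool is (4, 4, 4)
  run hotel (needs (2, 4, 2), free (4, 4, 4)); after release of (0, 4, 0) the pool is (4, 8, 4)
  run golf (needs (3, 2, 2), free (4, 8, 4)); after release of (0, 1, 0) the pool is (4, 9, 4)
  run foxtrot (needs (2, 6, 3), free (4, 9, 4)); after release of (3, 1, 1) the pool is (7, 10, 5)
  run echo (needs (2, 7, 3), free (7, 10, 5)); after release of (0, 1, 1) the pool is (7, 11, 6)


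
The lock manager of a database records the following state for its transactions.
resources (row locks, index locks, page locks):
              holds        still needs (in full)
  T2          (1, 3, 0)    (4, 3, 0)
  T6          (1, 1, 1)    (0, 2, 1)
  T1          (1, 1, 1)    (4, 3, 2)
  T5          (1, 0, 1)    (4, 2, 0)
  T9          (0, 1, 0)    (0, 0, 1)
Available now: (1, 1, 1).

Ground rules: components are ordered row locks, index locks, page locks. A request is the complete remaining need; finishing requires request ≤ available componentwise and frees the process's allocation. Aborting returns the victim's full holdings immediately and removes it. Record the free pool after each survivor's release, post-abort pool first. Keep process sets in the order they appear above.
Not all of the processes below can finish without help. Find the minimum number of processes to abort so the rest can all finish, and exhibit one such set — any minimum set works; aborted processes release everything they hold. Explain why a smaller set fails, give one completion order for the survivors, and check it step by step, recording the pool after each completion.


The answer: abort T1 and T5.
Key observation: no ordering could ever have run T2 before the abort of T1 and T5; with (2, 1, 2) back in the pool it fits at step 3.
No one abort is enough; case by case: T2 alone leaves T1 blocked (short on row locks); T6 alone leaves T2 blocked (short on row locks); T1 alone leaves T2 blocked (short on row locks); T5 alone leaves T2 blocked (short on row locks); T9 alone leaves T2 blocked (short on row locks).
The survivors complete as T6, T9, T2. Verifying each step (starting from the post-abort pool):
  pool = (3, 2, 3)
  run T6 (needs (0, 2, 1), free (3, 2, 3)); after release of (1, 1, 1) the pool is (4, 3, 4)
  run T9 (needs (0, 0, 1), free (4, 3, 4)); after release of (0, 1, 0) the pool is (4, 4, 4)
  run T2 (needs (4, 3, 0), free (4, 4, 4)); after release of (1, 3, 0) the pool is (5, 7, 4)


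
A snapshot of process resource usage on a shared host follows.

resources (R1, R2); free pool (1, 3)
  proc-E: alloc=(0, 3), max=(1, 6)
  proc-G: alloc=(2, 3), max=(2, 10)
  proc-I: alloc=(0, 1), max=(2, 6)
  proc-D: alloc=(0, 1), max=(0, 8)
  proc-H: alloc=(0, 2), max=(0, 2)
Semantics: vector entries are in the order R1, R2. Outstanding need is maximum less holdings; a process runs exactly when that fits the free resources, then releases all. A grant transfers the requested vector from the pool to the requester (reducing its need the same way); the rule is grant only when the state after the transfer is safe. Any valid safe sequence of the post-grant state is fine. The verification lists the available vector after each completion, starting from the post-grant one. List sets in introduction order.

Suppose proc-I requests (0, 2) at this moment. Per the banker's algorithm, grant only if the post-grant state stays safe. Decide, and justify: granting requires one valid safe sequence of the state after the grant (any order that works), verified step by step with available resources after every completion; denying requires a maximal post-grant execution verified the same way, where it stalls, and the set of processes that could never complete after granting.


DENY. Granting would leave the state unsafe.
Key observation: after proc-H, proc-E the pool peaks at (1, 6), and each blocked process is short somewhere: proc-G on R2; proc-I on R1; proc-D on R2.
After a pretend grant, a maximal execution: proc-H, proc-E — then nothing else fits. Check, step by step:
  pool = (1, 1)
  run proc-H (needs (0, 0), free (1, 1)); after release of (0, 2) the pool is (1, 3)
  run proc-E (needs (1, 3), free (1, 3)); after release of (0, 3) the pool is (1, 6)
  proc-G still needs (0, 7) but only (1, 6) is free — short on R2
  proc-I still needs (2, 3) but only (1, 6) is free — short on R1
  proc-D still needs (0, 7) but only (1, 6) is free — short on R2
Had the request been granted, proc-G, proc-I and proc-D could never finish.


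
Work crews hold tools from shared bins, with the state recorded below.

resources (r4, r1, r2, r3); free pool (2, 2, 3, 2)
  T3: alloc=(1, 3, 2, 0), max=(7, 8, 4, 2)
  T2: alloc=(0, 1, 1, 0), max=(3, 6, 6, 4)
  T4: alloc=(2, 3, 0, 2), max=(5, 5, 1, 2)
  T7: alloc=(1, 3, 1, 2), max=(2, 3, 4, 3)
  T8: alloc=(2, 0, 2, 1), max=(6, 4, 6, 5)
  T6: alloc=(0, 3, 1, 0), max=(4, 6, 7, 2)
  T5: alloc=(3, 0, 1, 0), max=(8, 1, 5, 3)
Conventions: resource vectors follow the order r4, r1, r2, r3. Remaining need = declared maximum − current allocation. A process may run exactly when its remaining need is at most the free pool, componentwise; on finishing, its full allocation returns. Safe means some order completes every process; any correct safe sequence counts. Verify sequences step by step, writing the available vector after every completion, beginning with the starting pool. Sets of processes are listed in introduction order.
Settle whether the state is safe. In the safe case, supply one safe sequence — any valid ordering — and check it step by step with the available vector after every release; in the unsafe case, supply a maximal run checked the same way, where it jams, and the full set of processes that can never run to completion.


SAFE — a valid safe sequence is T7, T4, T8, T2, T6, T3, T5.
Key observation: the first exact fit in this order is T7 — it needs (1, 0, 3, 1) with (2, 2, 3, 2) free, meeting a requested resource to the last unit.
Check, step by step:
  pool = (2, 2, 3, 2)
  run T7 (needs (1, 0, 3, 1), free (2, 2, 3, 2)); after release of (1, 3, 1, 2) the pool is (3, 5, 4, 4)
  run T4 (needs (3, 2, 1, 0), free (3, 5, 4, 4)); after release of (2, 3, 0, 2) the pool is (5, 8, 4, 6)
  run T8 (needs (4, 4, 4, 4), free (5, 8, 4, 6)); after release of (2, 0, 2, 1) the pool is (7, 8, 6, 7)
  run T2 (needs (3, 5, 5, 4), free (7, 8, 6, 7)); after release of (0, 1, 1, 0) the pool is (7, 9, 7, 7)
  run T6 (needs (4, 3, 6, 2), free (7, 9, 7, 7)); after release of (0, 3, 1, 0) the pool is (7, 12, 8, 7)
  run T3 (needs (6, 5, 2, 2), free (7, 12, 8, 7)); after release of (1, 3, 2, 0) the pool is (8, 15, 10, 7)
  run T5 (needs (5, 1, 4, 3), free (8, 15, 10, 7)); after release of (3, 0, 1, 0) the pool is (11, 15, 11, 7)
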